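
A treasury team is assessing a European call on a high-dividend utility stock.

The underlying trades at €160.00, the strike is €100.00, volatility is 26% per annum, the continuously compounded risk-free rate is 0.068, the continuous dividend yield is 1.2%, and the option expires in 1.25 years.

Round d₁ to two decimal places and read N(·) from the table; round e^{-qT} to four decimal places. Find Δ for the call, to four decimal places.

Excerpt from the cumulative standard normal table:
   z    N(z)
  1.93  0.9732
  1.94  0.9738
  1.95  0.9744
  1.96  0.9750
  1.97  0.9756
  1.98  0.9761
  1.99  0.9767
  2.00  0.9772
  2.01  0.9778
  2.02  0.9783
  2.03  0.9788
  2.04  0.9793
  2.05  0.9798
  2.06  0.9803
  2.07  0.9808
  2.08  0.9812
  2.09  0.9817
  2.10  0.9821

σ√T = 0.26 × 1.1180 = 0.2907
d₁ = [ln(160/100) + (0.068 − 0.012 + ½·0.26²)·1.25] / (σ√T) = (0.4700 + 0.1123) / 0.2907 = 2.0030 → 2.00
N(d₁) = N(2.00) = 0.9772
Δ_call = exp(−qT)·N(d₁) = 0.9851·0.9772 = 0.9626

0.9626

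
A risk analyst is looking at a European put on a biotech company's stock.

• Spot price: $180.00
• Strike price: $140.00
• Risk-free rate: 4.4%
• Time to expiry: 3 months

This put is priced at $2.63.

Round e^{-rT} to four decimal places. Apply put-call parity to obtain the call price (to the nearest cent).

$44.16

exp(−rT) = exp(−0.044·0.25) = 0.9891
Put-call parity: C − P = S − K·e^(−rT) = 180 − 140·0.9891 = 180 − 138.4740 = 41.5260
C = P + (C − P) = 2.63 + (41.5260) = 44.1560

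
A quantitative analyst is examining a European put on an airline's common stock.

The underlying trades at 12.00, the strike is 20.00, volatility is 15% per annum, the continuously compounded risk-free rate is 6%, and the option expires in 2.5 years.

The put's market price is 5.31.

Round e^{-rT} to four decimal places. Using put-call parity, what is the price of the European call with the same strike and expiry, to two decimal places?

exp(−rT) = exp(−0.06·2.5) = 0.8607
Put-call parity: C − P = S − K·e^(−rT) = 12 − 20·0.8607 = 12 − 17.2140 = -5.2140
C = P + (C − P) = 5.31 + (-5.2140) = 0.0960

0.10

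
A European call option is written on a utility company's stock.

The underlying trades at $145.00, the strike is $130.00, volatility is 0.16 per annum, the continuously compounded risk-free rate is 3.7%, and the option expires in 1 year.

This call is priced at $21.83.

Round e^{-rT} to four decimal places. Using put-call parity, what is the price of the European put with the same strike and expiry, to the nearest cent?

exp(−rT) = exp(−0.037·1) = 0.9637
Put-call parity: C − P = S − K·e^(−rT) = 145 − 130·0.9637 = 145 − 125.2810 = 19.7190
P = C − (C − P) = 21.83 − (19.7190) = 2.1110

$2.11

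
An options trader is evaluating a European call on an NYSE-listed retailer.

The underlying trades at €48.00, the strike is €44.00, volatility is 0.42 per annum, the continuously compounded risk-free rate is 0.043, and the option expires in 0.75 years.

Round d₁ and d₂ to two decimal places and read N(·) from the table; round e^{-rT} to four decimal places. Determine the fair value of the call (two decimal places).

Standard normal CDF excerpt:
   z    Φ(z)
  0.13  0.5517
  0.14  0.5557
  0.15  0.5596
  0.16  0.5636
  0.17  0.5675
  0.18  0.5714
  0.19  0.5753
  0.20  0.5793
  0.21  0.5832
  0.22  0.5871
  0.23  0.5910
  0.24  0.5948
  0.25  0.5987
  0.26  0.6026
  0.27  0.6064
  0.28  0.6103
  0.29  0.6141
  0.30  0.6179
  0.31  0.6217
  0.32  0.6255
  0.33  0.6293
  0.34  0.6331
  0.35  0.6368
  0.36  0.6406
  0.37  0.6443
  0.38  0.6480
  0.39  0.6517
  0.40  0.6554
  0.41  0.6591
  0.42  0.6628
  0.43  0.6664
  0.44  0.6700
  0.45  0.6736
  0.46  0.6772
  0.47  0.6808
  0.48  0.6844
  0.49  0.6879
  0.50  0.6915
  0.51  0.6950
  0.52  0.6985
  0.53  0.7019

T = 0.75;  σ√T = 0.3637
d₁ = [ln(48/44) + (0.043 + ½·0.42²)·0.75] / (σ√T) = (0.0870 + 0.0984) / 0.3637 = 0.5097 ≈ 0.51
d₂ = 0.5097 − 0.3637 = 0.1460 ≈ 0.15
exp(−rT) = exp(−0.043·0.75) = 0.9683
C = 48·N(0.51) − 44·0.9683·N(0.15) = 48·0.6950 − 44·0.9683·0.5596 = 33.3600 − 23.8419 = 9.5181

€9.52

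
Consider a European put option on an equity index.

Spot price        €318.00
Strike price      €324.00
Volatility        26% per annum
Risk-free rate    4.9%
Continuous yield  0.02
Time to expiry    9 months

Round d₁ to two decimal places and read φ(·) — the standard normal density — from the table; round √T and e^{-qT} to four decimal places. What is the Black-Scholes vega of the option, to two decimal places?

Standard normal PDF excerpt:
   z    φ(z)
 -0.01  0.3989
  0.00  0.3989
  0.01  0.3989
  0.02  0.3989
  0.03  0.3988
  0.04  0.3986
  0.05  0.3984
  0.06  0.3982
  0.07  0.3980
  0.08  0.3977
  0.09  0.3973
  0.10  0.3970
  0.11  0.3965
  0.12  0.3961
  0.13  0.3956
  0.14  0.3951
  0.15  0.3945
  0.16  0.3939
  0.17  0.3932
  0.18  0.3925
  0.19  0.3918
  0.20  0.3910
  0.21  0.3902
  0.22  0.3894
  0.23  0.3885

107.32

σ√T = 0.26·√0.75 = 0.2252
d₁ = [ln(318/324) + (0.049 − 0.02 + 0.26²/2)·0.75] / 0.2252 = [-0.0187 + 0.0471] / 0.2252 = 0.1262 which rounds to 0.13
√T = √0.75 = 0.8660
φ(d₁) = φ(0.13) = 0.3956
exp(−qT) = exp(−0.02·0.75) = 0.9851
vega = S·exp(−qT)·φ(d₁)·√T = 318·0.9851·0.3956·0.8660 = 107.3202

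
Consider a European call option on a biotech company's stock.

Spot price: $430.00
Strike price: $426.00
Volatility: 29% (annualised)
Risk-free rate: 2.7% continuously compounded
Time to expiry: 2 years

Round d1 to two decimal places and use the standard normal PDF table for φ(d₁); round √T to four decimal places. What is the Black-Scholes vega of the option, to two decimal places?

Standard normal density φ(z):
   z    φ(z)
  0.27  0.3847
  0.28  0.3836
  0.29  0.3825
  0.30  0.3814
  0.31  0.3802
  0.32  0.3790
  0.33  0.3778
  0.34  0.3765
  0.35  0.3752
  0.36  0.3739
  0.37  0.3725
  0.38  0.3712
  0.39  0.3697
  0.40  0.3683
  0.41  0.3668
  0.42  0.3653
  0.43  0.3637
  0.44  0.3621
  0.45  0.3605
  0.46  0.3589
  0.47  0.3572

σ√T = 0.29 × 1.4142 = 0.4101
d₁ = [ln(430/426) + (0.027 + 0.29²/2)·2] / 0.4101 = [0.0093 + 0.1381] / 0.4101 = 0.3595 ⇒ 0.36
√T = √2 = 1.4142
φ(d₁) = φ(0.36) = 0.3739
vega = S·φ(d₁)·√T = 430·0.3739·1.4142 = 227.3708

227.37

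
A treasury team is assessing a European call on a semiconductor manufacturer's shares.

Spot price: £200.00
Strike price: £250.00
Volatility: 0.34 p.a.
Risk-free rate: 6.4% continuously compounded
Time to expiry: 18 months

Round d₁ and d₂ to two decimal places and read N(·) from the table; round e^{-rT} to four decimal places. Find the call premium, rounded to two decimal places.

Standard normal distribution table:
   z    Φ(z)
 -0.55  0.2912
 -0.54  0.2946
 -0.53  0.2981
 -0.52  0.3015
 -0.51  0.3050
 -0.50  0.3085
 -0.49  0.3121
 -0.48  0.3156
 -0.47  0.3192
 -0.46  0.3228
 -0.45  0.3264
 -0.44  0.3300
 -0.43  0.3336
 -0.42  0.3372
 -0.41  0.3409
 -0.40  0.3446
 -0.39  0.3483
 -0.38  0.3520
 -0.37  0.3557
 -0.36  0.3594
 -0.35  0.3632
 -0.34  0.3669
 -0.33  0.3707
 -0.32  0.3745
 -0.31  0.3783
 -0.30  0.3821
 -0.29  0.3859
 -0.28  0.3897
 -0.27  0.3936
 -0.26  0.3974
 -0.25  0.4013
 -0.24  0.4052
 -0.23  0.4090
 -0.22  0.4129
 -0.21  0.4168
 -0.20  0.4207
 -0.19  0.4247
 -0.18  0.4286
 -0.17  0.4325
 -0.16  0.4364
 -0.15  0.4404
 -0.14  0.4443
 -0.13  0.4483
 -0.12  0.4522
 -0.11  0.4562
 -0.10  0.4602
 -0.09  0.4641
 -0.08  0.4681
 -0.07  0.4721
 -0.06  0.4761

£22.77

σ√T = 0.34 × 1.2247 = 0.4164
d₁ = [ln(200/250) + (0.064 + 0.34²/2)·1.5] / 0.4164 = [-0.2231 + 0.1827] / 0.4164 = -0.0971 ⇒ -0.10
d₂ = d₁ − σ√T = -0.0971 − 0.4164 = -0.5135 ⇒ -0.51
e^(−rT) = e^(−0.064·1.5) = 0.9085
C = 200·N(-0.10) − 250·0.9085·N(-0.51) = 200·0.4602 − 250·0.9085·0.3050 = 92.0400 − 69.2731 = 22.7669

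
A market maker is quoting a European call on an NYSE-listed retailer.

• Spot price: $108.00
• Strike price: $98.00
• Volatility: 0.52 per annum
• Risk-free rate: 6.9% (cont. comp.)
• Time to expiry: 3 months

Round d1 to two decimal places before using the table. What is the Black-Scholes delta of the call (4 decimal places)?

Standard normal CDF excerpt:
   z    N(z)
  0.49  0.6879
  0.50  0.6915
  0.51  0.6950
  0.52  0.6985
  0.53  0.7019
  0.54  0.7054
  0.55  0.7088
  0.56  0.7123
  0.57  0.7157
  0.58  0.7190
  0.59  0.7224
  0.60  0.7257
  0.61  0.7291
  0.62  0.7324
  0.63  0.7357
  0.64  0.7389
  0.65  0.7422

0.7157

σ√T = 0.52·√0.25 = 0.2600
ln(S/K) + (r + σ²/2)T = ln(108/98) + (0.069 + 0.52²/2)·0.25 = 0.0972 + 0.0511 = 0.1482
d₁ = 0.1482 / 0.2600 = 0.5701 ≈ 0.57
N(d₁) = N(0.57) = 0.7157
Δ_call = N(d₁) = 0.7157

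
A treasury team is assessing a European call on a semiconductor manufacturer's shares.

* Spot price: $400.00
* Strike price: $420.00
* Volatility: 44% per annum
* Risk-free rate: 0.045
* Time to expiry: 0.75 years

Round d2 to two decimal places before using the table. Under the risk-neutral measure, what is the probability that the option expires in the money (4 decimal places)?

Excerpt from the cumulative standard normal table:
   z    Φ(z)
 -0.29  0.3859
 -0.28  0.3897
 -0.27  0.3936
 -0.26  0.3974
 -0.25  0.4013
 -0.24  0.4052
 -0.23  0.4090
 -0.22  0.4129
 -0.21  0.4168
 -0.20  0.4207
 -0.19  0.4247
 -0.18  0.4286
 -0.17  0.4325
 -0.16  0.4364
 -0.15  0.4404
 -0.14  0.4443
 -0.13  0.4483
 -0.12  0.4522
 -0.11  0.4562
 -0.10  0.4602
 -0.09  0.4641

0.4090

T = 0.75;  σ√T = 0.3811
d₁ = [ln(400/420) + (0.045 + ½·0.44²)·0.75] / (σ√T) = (-0.0488 + 0.1063) / 0.3811 = 0.1511 → 0.15
d₂ = 0.1511 − 0.3811 = -0.2300 → -0.23
Pr(exercise) under Q = N(d₂) = 0.4090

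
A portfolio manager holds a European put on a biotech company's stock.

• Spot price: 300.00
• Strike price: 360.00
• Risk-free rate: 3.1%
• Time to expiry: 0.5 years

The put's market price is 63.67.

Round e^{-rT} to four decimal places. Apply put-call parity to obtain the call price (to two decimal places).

exp(−rT) = exp(−0.031·0.5) = 0.9846
Put-call parity: C − P = S − K·e^(−rT) = 300 − 360·0.9846 = 300 − 354.4560 = -54.4560
C = P + (C − P) = 63.67 + (-54.4560) = 9.2140

9.21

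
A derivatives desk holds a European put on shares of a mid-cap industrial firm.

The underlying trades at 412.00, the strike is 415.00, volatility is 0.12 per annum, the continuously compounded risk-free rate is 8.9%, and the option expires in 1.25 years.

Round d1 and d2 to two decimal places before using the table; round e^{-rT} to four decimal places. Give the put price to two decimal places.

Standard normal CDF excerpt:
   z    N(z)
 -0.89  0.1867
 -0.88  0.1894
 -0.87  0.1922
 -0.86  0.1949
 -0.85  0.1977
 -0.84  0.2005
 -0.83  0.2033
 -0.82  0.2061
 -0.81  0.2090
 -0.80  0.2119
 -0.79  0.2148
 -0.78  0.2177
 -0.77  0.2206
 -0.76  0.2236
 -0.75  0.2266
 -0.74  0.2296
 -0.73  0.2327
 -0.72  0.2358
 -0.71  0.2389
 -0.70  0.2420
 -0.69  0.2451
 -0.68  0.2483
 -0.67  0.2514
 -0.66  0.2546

σ√T = 0.12·√1.25 = 0.1342
d₁ = [ln(412/415) + (0.089 + 0.12²/2)·1.25] / 0.1342 = [-0.0073 + 0.1202] / 0.1342 = 0.8422 ≈ 0.84
d₂ = d₁ − σ√T = 0.8422 − 0.1342 = 0.7080 ≈ 0.71
exp(−rT) = exp(−0.089·1.25) = 0.8947
N(−d₂) = N(-0.71) = 0.2389;  N(−d₁) = N(-0.84) = 0.2005
P = 415·0.8947·0.2389 − 412·0.2005 = 88.7037 − 82.6060 = 6.0977

6.10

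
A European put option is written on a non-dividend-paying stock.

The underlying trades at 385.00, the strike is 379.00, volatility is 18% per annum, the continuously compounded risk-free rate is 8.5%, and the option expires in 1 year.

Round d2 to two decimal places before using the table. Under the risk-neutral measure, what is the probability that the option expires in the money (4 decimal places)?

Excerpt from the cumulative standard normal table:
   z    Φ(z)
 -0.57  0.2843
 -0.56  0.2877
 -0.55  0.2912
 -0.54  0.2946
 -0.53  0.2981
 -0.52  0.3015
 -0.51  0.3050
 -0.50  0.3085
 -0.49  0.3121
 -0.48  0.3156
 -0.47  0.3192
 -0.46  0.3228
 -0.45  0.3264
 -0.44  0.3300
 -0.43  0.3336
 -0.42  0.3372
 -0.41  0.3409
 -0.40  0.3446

0.3192

σ√T = 0.18 × 1.0000 = 0.1800
d₁ = [ln(385/379) + (0.085 + 0.18²/2)·1] / 0.1800 = [0.0157 + 0.1012] / 0.1800 = 0.6495 which rounds to 0.65
d₂ = d₁ − σ√T = 0.6495 − 0.1800 = 0.4695 which rounds to 0.47
Pr(exercise) under Q = N(−d₂) = N(-0.47) = 0.3192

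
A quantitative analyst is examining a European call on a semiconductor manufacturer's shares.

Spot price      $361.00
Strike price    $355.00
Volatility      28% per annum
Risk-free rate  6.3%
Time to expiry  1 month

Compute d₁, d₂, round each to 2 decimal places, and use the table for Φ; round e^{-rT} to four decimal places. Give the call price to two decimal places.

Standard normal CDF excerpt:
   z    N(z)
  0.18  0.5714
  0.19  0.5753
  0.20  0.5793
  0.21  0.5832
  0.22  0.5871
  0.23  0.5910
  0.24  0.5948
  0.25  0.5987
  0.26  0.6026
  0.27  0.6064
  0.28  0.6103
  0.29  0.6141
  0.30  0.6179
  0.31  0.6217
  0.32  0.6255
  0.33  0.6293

$15.72

σ√T = 0.28 × 0.2887 = 0.0808
d₁ = [ln(361/355) + (0.063 + 0.28²/2)·0.08333] / 0.0808 = [0.0168 + 0.0085] / 0.0808 = 0.3127 ⇒ 0.31
d₂ = d₁ − σ√T = 0.3127 − 0.0808 = 0.2319 ⇒ 0.23
e^(−rT) = e^(−0.063·0.08333) = 0.9948
N(d₁) = N(0.31) = 0.6217;  N(d₂) = N(0.23) = 0.5910
C = 361·0.6217 − 355·0.9948·0.5910 = 224.4337 − 208.7140 = 15.7197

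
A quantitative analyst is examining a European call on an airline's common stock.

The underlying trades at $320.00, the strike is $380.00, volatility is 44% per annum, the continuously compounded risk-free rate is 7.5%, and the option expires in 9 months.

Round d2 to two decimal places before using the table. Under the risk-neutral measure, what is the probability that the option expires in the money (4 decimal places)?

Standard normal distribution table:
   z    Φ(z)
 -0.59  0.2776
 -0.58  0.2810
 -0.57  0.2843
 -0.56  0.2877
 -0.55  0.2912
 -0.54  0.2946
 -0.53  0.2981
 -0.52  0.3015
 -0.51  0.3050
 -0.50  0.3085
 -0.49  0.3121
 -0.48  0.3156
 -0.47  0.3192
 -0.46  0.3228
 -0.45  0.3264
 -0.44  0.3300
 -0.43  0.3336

σ√T = 0.44 × 0.8660 = 0.3811
ln(S/K) + (r + σ²/2)T = ln(320/380) + (0.075 + 0.44²/2)·0.75 = -0.1719 + 0.1289 = -0.0430
d₁ = -0.0430 / 0.3811 = -0.1128 which rounds to -0.11
d₂ = d₁ − σ√T = -0.1128 − 0.3811 = -0.4939 which rounds to -0.49
Pr(exercise) under Q = N(d₂) = 0.3121

0.3121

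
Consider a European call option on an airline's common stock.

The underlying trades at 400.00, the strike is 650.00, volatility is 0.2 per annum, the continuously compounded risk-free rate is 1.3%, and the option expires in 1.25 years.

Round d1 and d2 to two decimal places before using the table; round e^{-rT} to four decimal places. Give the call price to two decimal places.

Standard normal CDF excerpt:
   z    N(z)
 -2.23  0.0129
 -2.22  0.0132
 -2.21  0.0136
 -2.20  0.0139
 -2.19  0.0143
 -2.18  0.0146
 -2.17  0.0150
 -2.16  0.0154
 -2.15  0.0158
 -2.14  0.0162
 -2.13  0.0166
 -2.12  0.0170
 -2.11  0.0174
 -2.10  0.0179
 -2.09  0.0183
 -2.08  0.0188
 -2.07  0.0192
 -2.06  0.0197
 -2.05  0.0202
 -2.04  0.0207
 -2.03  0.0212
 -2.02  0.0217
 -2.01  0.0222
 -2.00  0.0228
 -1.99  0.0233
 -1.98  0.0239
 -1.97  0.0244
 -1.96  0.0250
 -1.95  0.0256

0.62

σ√T = 0.2·√1.25 = 0.2236
ln(S/K) + (r + σ²/2)T = ln(400/650) + (0.013 + 0.2²/2)·1.25 = -0.4855 + 0.0413 = -0.4443
d₁ = -0.4443 / 0.2236 = -1.9868 ≈ -1.99
d₂ = d₁ − σ√T = -1.9868 − 0.2236 = -2.2104 ≈ -2.21
exp(−rT) = exp(−0.013·1.25) = 0.9839
C = 400·N(-1.99) − 650·0.9839·N(-2.21) = 400·0.0233 − 650·0.9839·0.0136 = 9.3200 − 8.6977 = 0.6223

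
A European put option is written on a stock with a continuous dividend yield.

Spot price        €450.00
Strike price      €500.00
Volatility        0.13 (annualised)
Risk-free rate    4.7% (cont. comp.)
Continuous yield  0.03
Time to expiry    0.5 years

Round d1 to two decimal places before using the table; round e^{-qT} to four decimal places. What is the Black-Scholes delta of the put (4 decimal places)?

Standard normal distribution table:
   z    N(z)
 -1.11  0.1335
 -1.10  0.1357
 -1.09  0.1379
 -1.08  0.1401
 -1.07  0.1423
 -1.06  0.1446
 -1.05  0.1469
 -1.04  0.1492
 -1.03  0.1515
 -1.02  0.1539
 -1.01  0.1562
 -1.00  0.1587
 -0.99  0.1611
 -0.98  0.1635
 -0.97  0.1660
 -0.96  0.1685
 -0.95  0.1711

σ√T = 0.13 × 0.7071 = 0.0919
d₁ = [ln(450/500) + (0.047 − 0.03 + 0.13²/2)·0.5] / 0.0919 = [-0.1054 + 0.0127] / 0.0919 = -1.0077 ⇒ -1.01
N(d₁) = N(-1.01) = 0.1562
Δ_put = e^(−qT)·(N(d₁) − 1) = 0.9851·(0.1562 − 1) = -0.8312

-0.8312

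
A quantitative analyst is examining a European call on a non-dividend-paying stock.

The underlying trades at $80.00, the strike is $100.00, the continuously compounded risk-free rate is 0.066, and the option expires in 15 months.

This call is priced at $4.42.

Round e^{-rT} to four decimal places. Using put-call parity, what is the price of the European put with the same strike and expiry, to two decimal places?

exp(−rT) = exp(−0.066·1.25) = 0.9208
Put-call parity: C − P = S − K·e^(−rT) = 80 − 100·0.9208 = 80 − 92.0800 = -12.0800
P = C − (C − P) = 4.42 − (-12.0800) = 16.5000

$16.50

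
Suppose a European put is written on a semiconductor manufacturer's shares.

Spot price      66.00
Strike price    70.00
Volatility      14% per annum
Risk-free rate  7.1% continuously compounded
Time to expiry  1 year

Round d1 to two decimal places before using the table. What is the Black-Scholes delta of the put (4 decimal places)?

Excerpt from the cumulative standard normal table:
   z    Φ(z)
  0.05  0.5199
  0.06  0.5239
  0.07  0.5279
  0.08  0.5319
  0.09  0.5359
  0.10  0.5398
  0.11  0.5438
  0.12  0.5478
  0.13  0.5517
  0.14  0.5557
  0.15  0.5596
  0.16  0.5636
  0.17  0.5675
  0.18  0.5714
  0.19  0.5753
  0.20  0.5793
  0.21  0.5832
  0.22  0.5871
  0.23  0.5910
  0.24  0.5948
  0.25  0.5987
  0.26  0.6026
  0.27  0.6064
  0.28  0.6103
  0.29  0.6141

-0.4364

σ√T = 0.14 × 1.0000 = 0.1400
d₁ = [ln(66/70) + (0.071 + 0.14²/2)·1] / 0.1400 = [-0.0588 + 0.0808] / 0.1400 = 0.1569 ⇒ 0.16
N(d₁) = N(0.16) = 0.5636
Δ_put = N(d₁) − 1 = 0.5636 − 1 = -0.4364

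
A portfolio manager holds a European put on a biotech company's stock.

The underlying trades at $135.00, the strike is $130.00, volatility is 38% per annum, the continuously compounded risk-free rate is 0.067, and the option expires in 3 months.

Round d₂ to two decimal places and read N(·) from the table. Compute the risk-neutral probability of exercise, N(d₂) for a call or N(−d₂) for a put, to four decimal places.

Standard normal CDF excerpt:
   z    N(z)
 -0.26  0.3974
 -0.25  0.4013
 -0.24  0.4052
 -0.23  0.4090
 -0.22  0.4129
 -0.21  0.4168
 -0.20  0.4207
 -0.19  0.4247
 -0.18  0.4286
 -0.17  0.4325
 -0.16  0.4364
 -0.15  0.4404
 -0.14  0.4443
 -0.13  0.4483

T = 0.25;  σ√T = 0.1900
ln(S/K) + (r + σ²/2)T = ln(135/130) + (0.067 + 0.38²/2)·0.25 = 0.0377 + 0.0348 = 0.0725
d₁ = 0.0725 / 0.1900 = 0.3818 which rounds to 0.38
d₂ = d₁ − σ√T = 0.3818 − 0.1900 = 0.1918 which rounds to 0.19
Risk-neutral Pr[S_T < K] = N(−d₂) = N(-0.19) = 0.4247

0.4247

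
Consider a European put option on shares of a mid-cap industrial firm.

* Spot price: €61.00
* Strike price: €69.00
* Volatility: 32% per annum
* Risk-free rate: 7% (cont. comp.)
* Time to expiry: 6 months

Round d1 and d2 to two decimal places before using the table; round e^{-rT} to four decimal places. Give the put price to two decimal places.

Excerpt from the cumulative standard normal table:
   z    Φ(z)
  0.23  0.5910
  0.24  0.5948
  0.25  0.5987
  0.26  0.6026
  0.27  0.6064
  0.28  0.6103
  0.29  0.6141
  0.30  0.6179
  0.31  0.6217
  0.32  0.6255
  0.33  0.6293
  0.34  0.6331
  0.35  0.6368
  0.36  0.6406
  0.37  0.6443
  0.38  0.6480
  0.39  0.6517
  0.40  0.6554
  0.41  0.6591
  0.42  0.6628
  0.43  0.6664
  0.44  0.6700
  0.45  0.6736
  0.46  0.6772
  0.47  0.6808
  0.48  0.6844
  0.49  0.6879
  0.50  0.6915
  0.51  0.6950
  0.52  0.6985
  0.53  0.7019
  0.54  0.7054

T = 0.5;  σ√T = 0.2263
ln(S/K) + (r + σ²/2)T = ln(61/69) + (0.07 + 0.32²/2)·0.5 = -0.1232 + 0.0606 = -0.0626
d₁ = -0.0626 / 0.2263 = -0.2768 ⇒ -0.28
d₂ = d₁ − σ√T = -0.2768 − 0.2263 = -0.5031 ⇒ -0.50
e^(−rT) = e^(−0.07·0.5) = 0.9656
P = 69·0.9656·N(0.50) − 61·N(0.28) = 69·0.9656·0.6915 − 61·0.6103 = 46.0722 − 37.2283 = 8.8439

€8.84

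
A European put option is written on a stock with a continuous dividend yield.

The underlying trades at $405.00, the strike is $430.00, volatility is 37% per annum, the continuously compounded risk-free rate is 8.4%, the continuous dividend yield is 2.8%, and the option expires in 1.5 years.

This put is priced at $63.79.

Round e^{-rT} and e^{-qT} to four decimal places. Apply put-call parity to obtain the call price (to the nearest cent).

$73.06

exp(−qT) = exp(−0.028·1.5) = 0.9589;  exp(−rT) = exp(−0.084·1.5) = 0.8816
Put-call parity: C − P = S·e^(−qT) − K·e^(−rT) = 405·0.9589 − 430·0.8816 = 388.3545 − 379.0880 = 9.2665
C = P + (C − P) = 63.79 + (9.2665) = 73.0565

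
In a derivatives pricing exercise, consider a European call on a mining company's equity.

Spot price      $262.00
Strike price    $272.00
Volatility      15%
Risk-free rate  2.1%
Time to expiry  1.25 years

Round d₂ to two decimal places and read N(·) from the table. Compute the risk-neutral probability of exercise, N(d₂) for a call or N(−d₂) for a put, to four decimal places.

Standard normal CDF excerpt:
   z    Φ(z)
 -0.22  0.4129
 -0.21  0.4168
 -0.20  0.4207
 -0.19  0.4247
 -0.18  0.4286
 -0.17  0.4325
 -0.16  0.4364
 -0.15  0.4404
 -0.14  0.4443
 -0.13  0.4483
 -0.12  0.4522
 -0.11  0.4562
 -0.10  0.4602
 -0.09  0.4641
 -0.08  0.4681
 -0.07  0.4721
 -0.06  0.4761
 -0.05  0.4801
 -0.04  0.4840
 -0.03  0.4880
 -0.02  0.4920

σ√T = 0.15 × 1.1180 = 0.1677
ln(S/K) + (r + σ²/2)T = ln(262/272) + (0.021 + 0.15²/2)·1.25 = -0.0375 + 0.0403 = 0.0029
d₁ = 0.0029 / 0.1677 = 0.0170 ≈ 0.02
d₂ = d₁ − σ√T = 0.0170 − 0.1677 = -0.1507 ≈ -0.15
Pr(exercise) under Q = N(d₂) = 0.4404

0.4404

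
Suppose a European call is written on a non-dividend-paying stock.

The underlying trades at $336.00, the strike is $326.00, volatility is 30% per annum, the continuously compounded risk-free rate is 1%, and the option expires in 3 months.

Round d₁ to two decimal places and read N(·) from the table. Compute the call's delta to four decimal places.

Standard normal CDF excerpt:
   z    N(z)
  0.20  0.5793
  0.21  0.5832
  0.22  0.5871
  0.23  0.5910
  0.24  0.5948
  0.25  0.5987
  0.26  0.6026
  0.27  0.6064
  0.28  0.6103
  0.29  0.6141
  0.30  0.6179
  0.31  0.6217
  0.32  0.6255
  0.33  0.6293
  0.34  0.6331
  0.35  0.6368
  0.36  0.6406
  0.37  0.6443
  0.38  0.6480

0.6141

σ√T = 0.3 × 0.5000 = 0.1500
d₁ = [ln(336/326) + (0.01 + 0.3²/2)·0.25] / 0.1500 = [0.0302 + 0.0138] / 0.1500 = 0.2931 ⇒ 0.29
N(d₁) = N(0.29) = 0.6141
Δ_call = N(d₁) = 0.6141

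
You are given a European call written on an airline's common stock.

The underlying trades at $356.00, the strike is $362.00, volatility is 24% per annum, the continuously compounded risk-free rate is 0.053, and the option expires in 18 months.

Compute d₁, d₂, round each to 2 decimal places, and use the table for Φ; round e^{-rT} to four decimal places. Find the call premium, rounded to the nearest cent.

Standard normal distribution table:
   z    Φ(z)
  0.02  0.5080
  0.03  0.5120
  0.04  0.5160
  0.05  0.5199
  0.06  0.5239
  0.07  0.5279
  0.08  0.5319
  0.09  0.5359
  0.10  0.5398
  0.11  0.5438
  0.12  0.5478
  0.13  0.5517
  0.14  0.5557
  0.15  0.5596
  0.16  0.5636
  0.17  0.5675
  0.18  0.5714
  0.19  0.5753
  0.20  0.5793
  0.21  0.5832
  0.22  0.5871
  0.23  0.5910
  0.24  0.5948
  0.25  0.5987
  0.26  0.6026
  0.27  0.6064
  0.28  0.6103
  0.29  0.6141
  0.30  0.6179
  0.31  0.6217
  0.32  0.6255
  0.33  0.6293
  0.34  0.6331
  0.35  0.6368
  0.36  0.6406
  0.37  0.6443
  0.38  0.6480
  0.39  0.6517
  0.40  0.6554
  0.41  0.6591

σ√T = 0.24·√1.5 = 0.2939
d₁ = [ln(356/362) + (0.053 + 0.24²/2)·1.5] / 0.2939 = [-0.0167 + 0.1227] / 0.2939 = 0.3606 → 0.36
d₂ = d₁ − σ√T = 0.3606 − 0.2939 = 0.0666 → 0.07
e^(−rT) = e^(−0.053·1.5) = 0.9236
C = 356·N(0.36) − 362·0.9236·N(0.07) = 356·0.6406 − 362·0.9236·0.5279 = 228.0536 − 176.4998 = 51.5538

$51.55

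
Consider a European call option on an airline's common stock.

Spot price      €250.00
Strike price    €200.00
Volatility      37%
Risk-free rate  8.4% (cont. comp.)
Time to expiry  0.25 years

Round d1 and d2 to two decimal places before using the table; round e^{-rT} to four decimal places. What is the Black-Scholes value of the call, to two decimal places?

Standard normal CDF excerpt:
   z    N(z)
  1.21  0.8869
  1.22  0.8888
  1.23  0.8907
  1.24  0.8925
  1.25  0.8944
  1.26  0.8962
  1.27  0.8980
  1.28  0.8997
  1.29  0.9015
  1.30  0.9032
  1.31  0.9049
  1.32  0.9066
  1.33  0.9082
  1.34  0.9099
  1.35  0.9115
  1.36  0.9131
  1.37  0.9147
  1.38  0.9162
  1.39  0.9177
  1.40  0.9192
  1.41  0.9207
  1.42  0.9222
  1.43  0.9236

σ√T = 0.37 × 0.5000 = 0.1850
d₁ = [ln(250/200) + (0.084 + 0.37²/2)·0.25] / 0.1850 = [0.2231 + 0.0381] / 0.1850 = 1.4122 which rounds to 1.41
d₂ = d₁ − σ√T = 1.4122 − 0.1850 = 1.2272 which rounds to 1.23
exp(−rT) = exp(−0.084·0.25) = 0.9792
N(d₁) = N(1.41) = 0.9207;  N(d₂) = N(1.23) = 0.8907
C = 250·0.9207 − 200·0.9792·0.8907 = 230.1750 − 174.4347 = 55.7403

€55.74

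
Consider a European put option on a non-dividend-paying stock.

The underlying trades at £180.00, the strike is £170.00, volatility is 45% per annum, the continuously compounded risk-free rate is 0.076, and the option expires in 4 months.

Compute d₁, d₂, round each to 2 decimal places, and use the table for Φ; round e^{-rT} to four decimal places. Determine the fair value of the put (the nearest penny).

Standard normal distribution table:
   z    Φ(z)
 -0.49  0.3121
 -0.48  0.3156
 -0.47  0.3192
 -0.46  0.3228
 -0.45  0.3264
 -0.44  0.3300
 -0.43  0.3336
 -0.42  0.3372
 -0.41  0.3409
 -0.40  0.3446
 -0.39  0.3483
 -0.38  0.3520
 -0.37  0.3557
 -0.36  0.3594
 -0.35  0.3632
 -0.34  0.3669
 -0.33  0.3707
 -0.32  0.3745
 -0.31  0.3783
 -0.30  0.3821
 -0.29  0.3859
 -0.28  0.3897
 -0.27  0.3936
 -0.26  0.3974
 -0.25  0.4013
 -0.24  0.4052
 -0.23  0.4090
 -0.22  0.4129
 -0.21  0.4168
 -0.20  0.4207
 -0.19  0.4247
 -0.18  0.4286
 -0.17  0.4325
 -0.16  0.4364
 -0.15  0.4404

σ√T = 0.45·√0.3333 = 0.2598
ln(S/K) + (r + σ²/2)T = ln(180/170) + (0.076 + 0.45²/2)·0.3333 = 0.0572 + 0.0591 = 0.1162
d₁ = 0.1162 / 0.2598 = 0.4474 ≈ 0.45
d₂ = d₁ − σ√T = 0.4474 − 0.2598 = 0.1876 ≈ 0.19
exp(−rT) = exp(−0.076·0.3333) = 0.9750
P = 170·0.9750·N(-0.19) − 180·N(-0.45) = 170·0.9750·0.4247 − 180·0.3264 = 70.3940 − 58.7520 = 11.6420

£11.64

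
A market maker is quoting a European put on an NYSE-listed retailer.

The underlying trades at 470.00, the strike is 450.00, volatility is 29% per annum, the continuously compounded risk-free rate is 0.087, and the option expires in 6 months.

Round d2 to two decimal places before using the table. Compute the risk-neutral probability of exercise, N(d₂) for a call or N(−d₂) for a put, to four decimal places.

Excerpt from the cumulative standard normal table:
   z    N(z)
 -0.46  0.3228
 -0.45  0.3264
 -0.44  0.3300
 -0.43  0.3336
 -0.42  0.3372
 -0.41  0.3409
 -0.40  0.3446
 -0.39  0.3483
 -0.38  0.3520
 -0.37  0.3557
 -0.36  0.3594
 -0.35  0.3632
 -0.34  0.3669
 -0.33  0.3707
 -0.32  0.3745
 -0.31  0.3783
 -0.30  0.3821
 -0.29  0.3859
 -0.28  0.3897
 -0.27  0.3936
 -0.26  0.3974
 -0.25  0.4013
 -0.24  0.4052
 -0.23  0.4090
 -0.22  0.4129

σ√T = 0.29 × 0.7071 = 0.2051
ln(S/K) + (r + σ²/2)T = ln(470/450) + (0.087 + 0.29²/2)·0.5 = 0.0435 + 0.0645 = 0.1080
d₁ = 0.1080 / 0.2051 = 0.5267 ≈ 0.53
d₂ = d₁ − σ√T = 0.5267 − 0.2051 = 0.3217 ≈ 0.32
Risk-neutral Pr[S_T < K] = N(−d₂) = N(-0.32) = 0.3745

0.3745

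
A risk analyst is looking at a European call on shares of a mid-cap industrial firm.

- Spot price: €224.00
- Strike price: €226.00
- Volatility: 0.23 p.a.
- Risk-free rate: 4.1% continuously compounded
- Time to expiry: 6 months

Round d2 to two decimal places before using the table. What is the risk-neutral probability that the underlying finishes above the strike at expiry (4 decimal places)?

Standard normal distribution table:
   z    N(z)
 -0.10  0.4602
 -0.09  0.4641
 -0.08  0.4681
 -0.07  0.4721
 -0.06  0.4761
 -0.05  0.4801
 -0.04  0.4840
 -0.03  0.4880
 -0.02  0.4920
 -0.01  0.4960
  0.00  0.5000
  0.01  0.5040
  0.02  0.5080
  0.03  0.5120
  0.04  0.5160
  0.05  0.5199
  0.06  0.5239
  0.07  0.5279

T = 0.5;  σ√T = 0.1626
d₁ = [ln(224/226) + (0.041 + ½·0.23²)·0.5] / (σ√T) = (-0.0089 + 0.0337) / 0.1626 = 0.1527 ≈ 0.15
d₂ = 0.1527 − 0.1626 = -0.0099 ≈ -0.01
Risk-neutral Pr[S_T > K] = N(d₂) = N(-0.01) = 0.4960

0.4960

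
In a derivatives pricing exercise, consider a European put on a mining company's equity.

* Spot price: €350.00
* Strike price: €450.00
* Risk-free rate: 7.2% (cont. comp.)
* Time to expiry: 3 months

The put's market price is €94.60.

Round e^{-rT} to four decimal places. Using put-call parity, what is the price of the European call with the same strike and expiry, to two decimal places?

exp(−rT) = exp(−0.072·0.25) = 0.9822
Put-call parity: C − P = S − K·e^(−rT) = 350 − 450·0.9822 = 350 − 441.9900 = -91.9900
C = P + (C − P) = 94.60 + (-91.9900) = 2.6100

€2.61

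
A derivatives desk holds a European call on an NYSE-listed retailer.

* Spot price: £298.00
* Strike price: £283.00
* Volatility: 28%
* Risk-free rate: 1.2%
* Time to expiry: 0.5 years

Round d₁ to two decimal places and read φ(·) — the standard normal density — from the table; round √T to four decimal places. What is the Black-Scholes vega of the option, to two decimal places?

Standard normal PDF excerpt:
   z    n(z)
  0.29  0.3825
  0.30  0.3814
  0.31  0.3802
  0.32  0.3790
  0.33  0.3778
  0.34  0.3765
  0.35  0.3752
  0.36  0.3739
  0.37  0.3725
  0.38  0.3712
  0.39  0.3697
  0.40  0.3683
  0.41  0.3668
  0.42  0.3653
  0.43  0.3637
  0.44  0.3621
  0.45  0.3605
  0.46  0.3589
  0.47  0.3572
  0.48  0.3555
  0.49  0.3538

77.90

T = 0.5;  σ√T = 0.1980
d₁ = [ln(298/283) + (0.012 + 0.28²/2)·0.5] / 0.1980 = [0.0516 + 0.0256] / 0.1980 = 0.3902 ⇒ 0.39
√T = √0.5 = 0.7071
φ(d₁) = φ(0.39) = 0.3697
vega = S·φ(d₁)·√T = 298·0.3697·0.7071 = 77.9016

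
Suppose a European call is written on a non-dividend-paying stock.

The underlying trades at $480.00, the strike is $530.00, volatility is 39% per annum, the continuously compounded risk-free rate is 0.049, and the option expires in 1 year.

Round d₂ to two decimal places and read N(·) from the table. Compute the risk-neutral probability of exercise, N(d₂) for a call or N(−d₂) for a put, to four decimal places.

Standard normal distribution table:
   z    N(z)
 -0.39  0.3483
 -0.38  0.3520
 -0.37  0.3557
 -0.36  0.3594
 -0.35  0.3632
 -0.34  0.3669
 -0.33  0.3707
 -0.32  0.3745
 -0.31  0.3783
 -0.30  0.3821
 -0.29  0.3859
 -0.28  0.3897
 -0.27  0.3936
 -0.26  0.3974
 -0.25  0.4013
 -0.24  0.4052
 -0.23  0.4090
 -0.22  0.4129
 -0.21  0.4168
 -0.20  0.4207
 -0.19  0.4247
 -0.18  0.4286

σ√T = 0.39·√1 = 0.3900
ln(S/K) + (r + σ²/2)T = ln(480/530) + (0.049 + 0.39²/2)·1 = -0.0991 + 0.1250 = 0.0260
d₁ = 0.0260 / 0.3900 = 0.0666 ≈ 0.07
d₂ = d₁ − σ√T = 0.0666 − 0.3900 = -0.3234 ≈ -0.32
Pr(exercise) under Q = N(d₂) = 0.3745

0.3745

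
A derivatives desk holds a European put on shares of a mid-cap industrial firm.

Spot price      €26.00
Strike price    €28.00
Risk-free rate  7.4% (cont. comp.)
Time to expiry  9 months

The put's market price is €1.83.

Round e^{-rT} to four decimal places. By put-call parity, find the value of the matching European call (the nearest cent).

€1.34

e^(−rT) = e^(−0.074·0.75) = 0.9460
Put-call parity: C − P = S − K·e^(−rT) = 26 − 28·0.9460 = 26 − 26.4880 = -0.4880
C = P + (C − P) = 1.83 + (-0.4880) = 1.3420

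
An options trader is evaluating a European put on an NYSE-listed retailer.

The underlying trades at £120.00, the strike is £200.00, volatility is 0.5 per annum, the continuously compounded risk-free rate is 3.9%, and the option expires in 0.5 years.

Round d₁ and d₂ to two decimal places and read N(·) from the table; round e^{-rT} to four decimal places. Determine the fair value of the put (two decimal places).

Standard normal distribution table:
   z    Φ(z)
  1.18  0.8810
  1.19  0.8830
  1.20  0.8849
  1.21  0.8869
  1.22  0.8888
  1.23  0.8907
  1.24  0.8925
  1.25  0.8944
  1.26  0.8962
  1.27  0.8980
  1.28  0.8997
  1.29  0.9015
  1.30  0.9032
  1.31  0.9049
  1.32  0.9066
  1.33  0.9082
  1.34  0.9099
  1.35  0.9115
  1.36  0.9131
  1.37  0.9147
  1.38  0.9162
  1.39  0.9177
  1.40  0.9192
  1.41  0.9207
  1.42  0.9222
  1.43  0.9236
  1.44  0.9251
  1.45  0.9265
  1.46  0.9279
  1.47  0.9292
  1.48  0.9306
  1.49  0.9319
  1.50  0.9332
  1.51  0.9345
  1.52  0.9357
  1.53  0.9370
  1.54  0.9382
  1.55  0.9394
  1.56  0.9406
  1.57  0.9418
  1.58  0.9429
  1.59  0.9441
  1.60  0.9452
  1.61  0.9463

£78.30

T = 0.5;  σ√T = 0.3536
d₁ = [ln(120/200) + (0.039 + ½·0.5²)·0.5] / (σ√T) = (-0.5108 + 0.0820) / 0.3536 = -1.2129 ≈ -1.21
d₂ = -1.2129 − 0.3536 = -1.5665 ≈ -1.57
e^(−rT) = e^(−0.039·0.5) = 0.9807
N(−d₂) = N(1.57) = 0.9418;  N(−d₁) = N(1.21) = 0.8869
P = 200·0.9807·0.9418 − 120·0.8869 = 184.7247 − 106.4280 = 78.2967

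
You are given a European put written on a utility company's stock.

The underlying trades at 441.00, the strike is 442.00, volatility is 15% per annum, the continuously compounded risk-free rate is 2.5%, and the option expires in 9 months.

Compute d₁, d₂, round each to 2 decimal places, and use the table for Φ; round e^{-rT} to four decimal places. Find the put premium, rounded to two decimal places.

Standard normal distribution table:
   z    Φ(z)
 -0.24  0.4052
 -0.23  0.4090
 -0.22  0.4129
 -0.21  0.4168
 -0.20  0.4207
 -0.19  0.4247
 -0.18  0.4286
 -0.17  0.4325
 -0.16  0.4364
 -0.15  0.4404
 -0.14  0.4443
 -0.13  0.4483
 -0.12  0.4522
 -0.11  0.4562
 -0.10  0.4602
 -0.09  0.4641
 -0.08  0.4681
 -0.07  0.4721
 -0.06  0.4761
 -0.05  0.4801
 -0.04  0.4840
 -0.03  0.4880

19.23

σ√T = 0.15·√0.75 = 0.1299
d₁ = [ln(441/442) + (0.025 + ½·0.15²)·0.75] / (σ√T) = (-0.0023 + 0.0272) / 0.1299 = 0.1919 ⇒ 0.19
d₂ = 0.1919 − 0.1299 = 0.0619 ⇒ 0.06
e^(−rT) = e^(−0.025·0.75) = 0.9814
N(−d₂) = N(-0.06) = 0.4761;  N(−d₁) = N(-0.19) = 0.4247
P = 442·0.9814·0.4761 − 441·0.4247 = 206.5221 − 187.2927 = 19.2294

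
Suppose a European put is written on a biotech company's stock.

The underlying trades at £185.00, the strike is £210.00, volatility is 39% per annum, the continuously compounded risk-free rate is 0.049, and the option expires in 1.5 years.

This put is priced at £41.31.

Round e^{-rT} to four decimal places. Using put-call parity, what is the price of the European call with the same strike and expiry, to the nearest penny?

£31.20

exp(−rT) = exp(−0.049·1.5) = 0.9291
Put-call parity: C − P = S − K·e^(−rT) = 185 − 210·0.9291 = 185 − 195.1110 = -10.1110
C = P + (C − P) = 41.31 + (-10.1110) = 31.1990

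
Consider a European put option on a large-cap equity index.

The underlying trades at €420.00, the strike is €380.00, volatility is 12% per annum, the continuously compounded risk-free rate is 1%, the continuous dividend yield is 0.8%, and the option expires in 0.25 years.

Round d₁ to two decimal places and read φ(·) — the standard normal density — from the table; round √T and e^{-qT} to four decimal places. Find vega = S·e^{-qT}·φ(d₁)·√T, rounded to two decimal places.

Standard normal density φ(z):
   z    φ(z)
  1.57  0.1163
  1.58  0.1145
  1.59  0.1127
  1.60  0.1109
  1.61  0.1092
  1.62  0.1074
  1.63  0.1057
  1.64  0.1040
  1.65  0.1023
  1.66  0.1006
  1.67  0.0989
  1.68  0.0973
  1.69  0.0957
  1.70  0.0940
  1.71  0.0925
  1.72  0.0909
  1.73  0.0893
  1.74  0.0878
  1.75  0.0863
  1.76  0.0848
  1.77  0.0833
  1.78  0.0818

T = 0.25;  σ√T = 0.0600
d₁ = [ln(420/380) + (0.01 − 0.008 + 0.12²/2)·0.25] / 0.0600 = [0.1001 + 0.0023] / 0.0600 = 1.7064 which rounds to 1.71
√T = √0.25 = 0.5000
φ(d₁) = φ(1.71) = 0.0925
exp(−qT) = exp(−0.008·0.25) = 0.9980
vega = S·exp(−qT)·φ(d₁)·√T = 420·0.9980·0.0925·0.5000 = 19.3862

19.39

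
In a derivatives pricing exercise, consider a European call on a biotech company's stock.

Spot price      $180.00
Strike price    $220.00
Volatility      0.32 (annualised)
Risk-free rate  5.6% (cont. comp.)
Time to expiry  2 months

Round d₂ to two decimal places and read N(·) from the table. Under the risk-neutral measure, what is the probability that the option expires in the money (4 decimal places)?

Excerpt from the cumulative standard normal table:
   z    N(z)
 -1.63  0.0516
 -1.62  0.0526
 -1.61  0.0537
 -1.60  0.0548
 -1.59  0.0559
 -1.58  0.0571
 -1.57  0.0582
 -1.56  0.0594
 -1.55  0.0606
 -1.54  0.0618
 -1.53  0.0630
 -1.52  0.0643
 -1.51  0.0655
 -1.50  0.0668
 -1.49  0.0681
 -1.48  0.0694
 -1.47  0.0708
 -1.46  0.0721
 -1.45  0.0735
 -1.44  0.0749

σ√T = 0.32·√0.1667 = 0.1306
d₁ = [ln(180/220) + (0.056 + ½·0.32²)·0.1667] / (σ√T) = (-0.2007 + 0.0179) / 0.1306 = -1.3993 ≈ -1.40
d₂ = -1.3993 − 0.1306 = -1.5299 ≈ -1.53
Pr(exercise) under Q = N(d₂) = 0.0630

0.0630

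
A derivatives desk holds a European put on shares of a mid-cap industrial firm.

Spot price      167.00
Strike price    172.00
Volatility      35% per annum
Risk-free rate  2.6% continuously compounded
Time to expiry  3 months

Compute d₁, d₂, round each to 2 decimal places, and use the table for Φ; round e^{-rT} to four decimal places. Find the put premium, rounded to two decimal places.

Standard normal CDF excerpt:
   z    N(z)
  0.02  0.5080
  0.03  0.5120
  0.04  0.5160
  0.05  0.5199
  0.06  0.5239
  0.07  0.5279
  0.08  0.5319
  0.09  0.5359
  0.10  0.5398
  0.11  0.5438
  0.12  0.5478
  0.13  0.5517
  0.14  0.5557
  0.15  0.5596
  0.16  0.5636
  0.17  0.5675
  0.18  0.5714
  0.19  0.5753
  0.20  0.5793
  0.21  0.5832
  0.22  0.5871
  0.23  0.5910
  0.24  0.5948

14.15

σ√T = 0.35 × 0.5000 = 0.1750
d₁ = [ln(167/172) + (0.026 + ½·0.35²)·0.25] / (σ√T) = (-0.0295 + 0.0218) / 0.1750 = -0.0439 → -0.04
d₂ = -0.0439 − 0.1750 = -0.2189 → -0.22
e^(−rT) = e^(−0.026·0.25) = 0.9935
N(−d₂) = N(0.22) = 0.5871;  N(−d₁) = N(0.04) = 0.5160
P = 172·0.9935·0.5871 − 167·0.5160 = 100.3248 − 86.1720 = 14.1528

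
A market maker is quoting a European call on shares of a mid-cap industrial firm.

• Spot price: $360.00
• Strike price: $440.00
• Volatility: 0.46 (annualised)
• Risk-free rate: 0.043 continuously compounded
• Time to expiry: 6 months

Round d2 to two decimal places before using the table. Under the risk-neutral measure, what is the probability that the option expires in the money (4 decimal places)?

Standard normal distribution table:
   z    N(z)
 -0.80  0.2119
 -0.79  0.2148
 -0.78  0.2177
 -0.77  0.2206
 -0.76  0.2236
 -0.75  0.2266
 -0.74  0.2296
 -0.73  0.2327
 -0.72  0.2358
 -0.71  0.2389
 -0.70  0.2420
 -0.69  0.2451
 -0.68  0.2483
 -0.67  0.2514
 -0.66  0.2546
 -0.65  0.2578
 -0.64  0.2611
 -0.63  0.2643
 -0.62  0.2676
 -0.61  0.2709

σ√T = 0.46·√0.5 = 0.3253
ln(S/K) + (r + σ²/2)T = ln(360/440) + (0.043 + 0.46²/2)·0.5 = -0.2007 + 0.0744 = -0.1263
d₁ = -0.1263 / 0.3253 = -0.3882 → -0.39
d₂ = d₁ − σ√T = -0.3882 − 0.3253 = -0.7135 → -0.71
Risk-neutral Pr[S_T > K] = N(d₂) = N(-0.71) = 0.2389

0.2389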